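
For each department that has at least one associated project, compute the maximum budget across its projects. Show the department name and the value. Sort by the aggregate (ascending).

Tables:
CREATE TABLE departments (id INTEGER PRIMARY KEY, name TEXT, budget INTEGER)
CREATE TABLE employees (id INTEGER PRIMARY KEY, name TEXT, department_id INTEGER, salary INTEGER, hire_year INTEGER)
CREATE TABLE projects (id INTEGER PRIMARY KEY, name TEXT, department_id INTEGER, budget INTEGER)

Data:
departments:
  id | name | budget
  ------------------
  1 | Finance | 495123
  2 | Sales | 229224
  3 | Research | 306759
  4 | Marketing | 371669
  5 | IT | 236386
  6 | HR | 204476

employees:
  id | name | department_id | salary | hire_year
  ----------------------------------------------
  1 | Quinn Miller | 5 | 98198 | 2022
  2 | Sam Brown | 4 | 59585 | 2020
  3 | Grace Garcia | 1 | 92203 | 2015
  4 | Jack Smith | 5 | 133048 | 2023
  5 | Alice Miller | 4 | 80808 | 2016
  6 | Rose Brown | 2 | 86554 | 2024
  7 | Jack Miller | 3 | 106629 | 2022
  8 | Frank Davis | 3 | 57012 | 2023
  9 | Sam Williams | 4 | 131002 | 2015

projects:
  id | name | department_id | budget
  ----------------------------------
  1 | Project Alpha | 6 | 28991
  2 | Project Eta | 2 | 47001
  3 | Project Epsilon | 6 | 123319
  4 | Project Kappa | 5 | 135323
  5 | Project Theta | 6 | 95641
SELECT p.name, MAX(c.budget) AS max_budget FROM projects c JOIN departments p ON c.department_id = p.id GROUP BY p.id, p.name ORDER BY max_budget ASC

Execution result:
name | max_budget
Sales | 47001
HR | 123319
IT | 135323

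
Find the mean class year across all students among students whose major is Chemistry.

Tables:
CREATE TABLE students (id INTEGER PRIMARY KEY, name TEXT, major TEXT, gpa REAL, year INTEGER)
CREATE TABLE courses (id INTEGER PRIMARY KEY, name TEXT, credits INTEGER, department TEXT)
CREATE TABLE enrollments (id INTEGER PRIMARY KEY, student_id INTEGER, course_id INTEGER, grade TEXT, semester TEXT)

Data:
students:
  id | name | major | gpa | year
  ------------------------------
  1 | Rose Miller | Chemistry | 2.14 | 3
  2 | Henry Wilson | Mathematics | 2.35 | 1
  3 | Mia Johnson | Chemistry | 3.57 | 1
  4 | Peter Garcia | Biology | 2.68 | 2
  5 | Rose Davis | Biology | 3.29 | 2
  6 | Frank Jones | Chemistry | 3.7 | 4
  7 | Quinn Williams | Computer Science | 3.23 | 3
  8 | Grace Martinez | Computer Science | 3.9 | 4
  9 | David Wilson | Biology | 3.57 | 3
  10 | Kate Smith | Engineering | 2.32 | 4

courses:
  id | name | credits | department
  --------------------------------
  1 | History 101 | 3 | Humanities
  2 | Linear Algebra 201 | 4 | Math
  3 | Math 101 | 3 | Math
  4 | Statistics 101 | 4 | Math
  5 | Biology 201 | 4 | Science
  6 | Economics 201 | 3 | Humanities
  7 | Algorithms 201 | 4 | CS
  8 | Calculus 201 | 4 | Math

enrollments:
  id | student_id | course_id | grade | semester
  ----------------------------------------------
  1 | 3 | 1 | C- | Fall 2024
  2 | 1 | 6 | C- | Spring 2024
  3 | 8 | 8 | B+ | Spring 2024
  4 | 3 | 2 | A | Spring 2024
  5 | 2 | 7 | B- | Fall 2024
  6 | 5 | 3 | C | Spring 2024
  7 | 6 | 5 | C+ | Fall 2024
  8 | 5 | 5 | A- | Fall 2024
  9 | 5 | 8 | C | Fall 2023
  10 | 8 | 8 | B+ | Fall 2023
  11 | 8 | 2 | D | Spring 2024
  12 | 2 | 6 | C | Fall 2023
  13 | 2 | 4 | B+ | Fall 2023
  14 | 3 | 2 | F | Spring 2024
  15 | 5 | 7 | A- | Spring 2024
SELECT AVG(year) FROM students WHERE major = 'Chemistry'

Execution result:
2.67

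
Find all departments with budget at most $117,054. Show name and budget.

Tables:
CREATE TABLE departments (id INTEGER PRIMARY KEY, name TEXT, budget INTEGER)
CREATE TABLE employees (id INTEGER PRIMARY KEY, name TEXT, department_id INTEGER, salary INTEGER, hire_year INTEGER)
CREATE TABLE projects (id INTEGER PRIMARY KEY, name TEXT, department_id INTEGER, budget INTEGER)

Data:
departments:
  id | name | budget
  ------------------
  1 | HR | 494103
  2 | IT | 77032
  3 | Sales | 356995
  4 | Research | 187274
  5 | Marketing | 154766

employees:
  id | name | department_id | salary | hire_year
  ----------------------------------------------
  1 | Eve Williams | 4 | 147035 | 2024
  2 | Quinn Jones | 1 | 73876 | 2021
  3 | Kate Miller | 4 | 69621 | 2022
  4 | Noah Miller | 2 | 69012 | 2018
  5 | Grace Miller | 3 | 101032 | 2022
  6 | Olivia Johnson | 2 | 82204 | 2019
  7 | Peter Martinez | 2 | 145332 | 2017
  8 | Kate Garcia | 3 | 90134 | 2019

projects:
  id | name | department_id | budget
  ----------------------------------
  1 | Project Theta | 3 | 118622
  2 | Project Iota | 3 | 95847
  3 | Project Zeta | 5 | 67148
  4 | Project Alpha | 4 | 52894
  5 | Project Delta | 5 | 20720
SELECT name, budget FROM departments WHERE budget <= 117054

Execution result:
name | budget
IT | 77032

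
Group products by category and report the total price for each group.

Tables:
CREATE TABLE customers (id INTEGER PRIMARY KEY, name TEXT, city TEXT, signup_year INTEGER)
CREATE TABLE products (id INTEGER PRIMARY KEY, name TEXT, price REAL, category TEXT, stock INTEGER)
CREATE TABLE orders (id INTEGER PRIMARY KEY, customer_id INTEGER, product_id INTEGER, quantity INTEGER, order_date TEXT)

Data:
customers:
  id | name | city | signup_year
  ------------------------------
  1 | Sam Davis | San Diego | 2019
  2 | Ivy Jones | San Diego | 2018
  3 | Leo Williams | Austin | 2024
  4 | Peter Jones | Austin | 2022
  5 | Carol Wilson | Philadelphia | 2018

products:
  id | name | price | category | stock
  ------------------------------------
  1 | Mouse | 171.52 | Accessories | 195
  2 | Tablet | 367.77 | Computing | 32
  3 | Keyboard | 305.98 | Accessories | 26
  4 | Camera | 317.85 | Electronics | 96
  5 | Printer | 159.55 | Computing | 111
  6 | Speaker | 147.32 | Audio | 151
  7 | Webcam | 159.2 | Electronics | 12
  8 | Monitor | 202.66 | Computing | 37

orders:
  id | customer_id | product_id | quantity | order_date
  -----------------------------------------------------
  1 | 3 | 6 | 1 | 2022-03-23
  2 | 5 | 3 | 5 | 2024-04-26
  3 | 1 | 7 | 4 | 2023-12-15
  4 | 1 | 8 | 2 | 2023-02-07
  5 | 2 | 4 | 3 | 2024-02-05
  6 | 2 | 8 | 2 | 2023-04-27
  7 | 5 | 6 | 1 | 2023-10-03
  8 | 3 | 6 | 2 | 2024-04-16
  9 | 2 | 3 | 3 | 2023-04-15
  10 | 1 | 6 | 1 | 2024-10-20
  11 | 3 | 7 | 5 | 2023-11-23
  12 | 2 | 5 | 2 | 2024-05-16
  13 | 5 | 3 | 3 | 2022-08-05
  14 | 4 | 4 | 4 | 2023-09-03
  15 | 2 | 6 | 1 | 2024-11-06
SELECT category, SUM(price) AS sum_price FROM products GROUP BY category

Execution result:
category | sum_price
Accessories | 477.50
Audio | 147.32
Computing | 729.98
Electronics | 477.05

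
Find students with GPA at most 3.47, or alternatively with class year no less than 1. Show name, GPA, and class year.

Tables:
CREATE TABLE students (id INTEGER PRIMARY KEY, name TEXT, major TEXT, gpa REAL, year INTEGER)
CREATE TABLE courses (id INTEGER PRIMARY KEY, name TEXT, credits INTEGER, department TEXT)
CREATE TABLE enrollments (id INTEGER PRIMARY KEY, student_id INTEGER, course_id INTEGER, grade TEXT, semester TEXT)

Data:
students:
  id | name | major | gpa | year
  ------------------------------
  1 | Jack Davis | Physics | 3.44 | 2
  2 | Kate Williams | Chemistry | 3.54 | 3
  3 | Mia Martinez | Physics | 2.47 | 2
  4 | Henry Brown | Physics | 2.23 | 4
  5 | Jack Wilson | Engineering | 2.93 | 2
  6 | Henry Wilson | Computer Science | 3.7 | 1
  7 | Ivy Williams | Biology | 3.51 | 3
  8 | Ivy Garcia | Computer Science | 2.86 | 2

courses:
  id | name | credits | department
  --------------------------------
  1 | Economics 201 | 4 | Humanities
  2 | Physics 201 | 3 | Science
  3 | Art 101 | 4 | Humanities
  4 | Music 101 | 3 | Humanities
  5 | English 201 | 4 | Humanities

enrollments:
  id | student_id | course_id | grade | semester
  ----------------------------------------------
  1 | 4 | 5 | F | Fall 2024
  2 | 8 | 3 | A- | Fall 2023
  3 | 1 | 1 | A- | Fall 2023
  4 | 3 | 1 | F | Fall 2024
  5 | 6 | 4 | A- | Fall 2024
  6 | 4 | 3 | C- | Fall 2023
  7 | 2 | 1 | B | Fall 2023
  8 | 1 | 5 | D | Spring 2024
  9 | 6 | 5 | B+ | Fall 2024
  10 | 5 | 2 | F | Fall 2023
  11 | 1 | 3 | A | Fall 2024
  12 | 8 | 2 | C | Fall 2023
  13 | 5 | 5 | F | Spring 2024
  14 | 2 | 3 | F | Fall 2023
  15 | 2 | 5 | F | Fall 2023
SELECT name, gpa, year FROM students WHERE gpa <= 3.47 OR year >= 1

Execution result:
name | gpa | year
Jack Davis | 3.44 | 2
Kate Williams | 3.54 | 3
Mia Martinez | 2.47 | 2
Henry Brown | 2.23 | 4
Jack Wilson | 2.93 | 2
Henry Wilson | 3.70 | 1
Ivy Williams | 3.51 | 3
Ivy Garcia | 2.86 | 2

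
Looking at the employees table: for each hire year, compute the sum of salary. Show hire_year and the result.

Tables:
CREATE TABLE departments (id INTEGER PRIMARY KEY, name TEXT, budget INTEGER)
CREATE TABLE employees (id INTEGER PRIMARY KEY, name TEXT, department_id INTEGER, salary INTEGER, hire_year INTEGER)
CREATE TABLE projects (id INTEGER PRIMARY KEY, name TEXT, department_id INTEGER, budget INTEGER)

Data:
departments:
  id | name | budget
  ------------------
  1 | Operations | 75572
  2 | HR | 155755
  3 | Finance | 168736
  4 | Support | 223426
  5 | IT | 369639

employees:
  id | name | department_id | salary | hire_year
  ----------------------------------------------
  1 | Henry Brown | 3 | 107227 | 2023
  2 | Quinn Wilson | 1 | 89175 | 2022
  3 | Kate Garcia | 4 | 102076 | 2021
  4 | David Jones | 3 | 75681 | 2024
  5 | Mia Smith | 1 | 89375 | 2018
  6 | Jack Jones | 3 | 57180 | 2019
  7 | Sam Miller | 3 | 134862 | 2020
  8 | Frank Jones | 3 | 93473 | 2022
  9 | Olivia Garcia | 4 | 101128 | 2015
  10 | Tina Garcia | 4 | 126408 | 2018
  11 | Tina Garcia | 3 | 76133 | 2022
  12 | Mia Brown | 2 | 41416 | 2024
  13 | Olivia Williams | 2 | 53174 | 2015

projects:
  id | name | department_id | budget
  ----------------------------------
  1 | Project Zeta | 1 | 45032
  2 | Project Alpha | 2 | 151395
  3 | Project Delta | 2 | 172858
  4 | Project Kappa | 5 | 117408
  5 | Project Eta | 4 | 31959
SELECT hire_year, SUM(salary) AS sum_salary FROM employees GROUP BY hire_year

Execution result:
hire_year | sum_salary
2015 | 154302
2018 | 215783
2019 | 57180
2020 | 134862
2021 | 102076
2022 | 258781
2023 | 107227
2024 | 117097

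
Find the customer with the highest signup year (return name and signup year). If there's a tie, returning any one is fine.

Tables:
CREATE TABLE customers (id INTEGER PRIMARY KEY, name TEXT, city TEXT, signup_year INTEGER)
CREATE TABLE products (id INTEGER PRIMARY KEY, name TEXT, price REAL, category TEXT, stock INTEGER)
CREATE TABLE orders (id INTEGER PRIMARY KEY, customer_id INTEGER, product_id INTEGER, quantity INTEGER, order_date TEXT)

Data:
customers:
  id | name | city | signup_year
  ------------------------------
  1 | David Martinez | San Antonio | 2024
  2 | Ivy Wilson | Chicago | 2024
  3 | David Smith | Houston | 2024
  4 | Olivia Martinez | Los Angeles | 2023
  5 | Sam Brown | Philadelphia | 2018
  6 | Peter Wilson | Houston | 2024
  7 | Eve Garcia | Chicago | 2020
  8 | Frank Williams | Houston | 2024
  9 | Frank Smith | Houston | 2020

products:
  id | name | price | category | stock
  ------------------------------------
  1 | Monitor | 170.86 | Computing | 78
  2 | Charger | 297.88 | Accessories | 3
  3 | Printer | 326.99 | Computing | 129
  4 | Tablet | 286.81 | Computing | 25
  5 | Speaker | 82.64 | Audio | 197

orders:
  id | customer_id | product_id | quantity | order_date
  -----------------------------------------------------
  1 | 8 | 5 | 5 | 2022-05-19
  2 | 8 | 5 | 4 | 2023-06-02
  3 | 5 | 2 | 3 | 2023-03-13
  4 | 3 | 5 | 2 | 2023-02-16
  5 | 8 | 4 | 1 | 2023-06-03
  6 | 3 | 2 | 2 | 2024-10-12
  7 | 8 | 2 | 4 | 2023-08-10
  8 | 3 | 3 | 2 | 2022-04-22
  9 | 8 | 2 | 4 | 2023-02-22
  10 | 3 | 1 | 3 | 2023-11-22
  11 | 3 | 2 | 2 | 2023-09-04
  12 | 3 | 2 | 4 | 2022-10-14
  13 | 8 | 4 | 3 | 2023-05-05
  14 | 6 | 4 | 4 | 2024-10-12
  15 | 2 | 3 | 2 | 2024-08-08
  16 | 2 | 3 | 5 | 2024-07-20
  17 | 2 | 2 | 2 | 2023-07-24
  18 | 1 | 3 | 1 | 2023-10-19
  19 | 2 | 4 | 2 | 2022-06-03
SELECT name, signup_year FROM customers ORDER BY signup_year DESC LIMIT 1

Execution result:
name | signup_year
David Martinez | 2024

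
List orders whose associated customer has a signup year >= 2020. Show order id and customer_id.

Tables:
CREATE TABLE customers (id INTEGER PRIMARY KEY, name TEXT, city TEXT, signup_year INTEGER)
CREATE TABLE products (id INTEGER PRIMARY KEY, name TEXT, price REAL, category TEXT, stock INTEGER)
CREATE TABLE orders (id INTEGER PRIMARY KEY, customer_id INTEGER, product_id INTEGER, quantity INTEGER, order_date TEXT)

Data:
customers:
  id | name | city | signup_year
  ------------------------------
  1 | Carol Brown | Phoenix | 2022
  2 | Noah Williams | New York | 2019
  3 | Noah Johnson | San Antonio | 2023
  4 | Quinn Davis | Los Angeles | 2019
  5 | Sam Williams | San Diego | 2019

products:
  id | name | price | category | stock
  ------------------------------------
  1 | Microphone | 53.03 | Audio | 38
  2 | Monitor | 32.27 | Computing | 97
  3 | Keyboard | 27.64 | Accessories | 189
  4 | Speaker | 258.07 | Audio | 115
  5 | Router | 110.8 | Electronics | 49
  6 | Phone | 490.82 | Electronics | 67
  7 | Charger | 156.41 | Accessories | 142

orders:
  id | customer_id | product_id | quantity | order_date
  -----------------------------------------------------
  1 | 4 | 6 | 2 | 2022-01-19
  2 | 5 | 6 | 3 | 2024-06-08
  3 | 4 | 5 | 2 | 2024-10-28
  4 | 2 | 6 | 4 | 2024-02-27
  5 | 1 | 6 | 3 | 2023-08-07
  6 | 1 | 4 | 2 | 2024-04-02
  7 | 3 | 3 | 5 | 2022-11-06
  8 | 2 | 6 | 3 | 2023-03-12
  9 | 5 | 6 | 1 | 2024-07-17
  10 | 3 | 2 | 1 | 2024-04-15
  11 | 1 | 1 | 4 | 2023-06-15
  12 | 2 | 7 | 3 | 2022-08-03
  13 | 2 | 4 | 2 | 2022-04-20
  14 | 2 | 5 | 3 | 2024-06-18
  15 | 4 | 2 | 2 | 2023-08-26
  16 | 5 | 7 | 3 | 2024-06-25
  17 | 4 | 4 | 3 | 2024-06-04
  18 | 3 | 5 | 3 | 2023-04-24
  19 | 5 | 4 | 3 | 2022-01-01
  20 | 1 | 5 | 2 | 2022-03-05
SELECT id, customer_id FROM orders WHERE customer_id IN (SELECT id FROM customers WHERE signup_year >= 2020)

Execution result:
id | customer_id
5 | 1
6 | 1
7 | 3
10 | 3
11 | 1
18 | 3
20 | 1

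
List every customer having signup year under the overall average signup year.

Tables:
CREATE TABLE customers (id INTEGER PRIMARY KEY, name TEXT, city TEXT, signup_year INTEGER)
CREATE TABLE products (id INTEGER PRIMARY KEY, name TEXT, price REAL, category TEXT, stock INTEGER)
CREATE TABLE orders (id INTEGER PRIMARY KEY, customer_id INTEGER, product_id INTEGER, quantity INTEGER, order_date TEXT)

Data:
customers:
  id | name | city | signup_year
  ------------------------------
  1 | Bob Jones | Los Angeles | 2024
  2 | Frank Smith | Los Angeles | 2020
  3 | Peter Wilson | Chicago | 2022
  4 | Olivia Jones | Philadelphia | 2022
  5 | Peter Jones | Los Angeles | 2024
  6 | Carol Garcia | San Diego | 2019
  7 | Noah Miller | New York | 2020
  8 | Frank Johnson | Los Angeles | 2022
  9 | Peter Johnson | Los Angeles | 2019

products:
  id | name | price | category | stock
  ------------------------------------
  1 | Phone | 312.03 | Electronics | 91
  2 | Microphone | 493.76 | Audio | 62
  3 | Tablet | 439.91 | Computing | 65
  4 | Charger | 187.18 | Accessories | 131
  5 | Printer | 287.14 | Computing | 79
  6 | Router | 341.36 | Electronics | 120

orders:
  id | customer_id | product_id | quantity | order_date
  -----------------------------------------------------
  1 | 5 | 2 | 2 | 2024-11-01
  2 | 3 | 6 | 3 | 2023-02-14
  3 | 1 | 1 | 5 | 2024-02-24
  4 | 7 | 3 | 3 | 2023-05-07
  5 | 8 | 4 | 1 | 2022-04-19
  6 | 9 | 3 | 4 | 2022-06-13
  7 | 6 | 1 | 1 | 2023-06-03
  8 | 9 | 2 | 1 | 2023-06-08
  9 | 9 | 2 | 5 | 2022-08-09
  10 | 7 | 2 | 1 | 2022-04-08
SELECT name, signup_year FROM customers WHERE signup_year < (SELECT AVG(signup_year) FROM customers)

Execution result:
name | signup_year
Frank Smith | 2020
Carol Garcia | 2019
Noah Miller | 2020
Peter Johnson | 2019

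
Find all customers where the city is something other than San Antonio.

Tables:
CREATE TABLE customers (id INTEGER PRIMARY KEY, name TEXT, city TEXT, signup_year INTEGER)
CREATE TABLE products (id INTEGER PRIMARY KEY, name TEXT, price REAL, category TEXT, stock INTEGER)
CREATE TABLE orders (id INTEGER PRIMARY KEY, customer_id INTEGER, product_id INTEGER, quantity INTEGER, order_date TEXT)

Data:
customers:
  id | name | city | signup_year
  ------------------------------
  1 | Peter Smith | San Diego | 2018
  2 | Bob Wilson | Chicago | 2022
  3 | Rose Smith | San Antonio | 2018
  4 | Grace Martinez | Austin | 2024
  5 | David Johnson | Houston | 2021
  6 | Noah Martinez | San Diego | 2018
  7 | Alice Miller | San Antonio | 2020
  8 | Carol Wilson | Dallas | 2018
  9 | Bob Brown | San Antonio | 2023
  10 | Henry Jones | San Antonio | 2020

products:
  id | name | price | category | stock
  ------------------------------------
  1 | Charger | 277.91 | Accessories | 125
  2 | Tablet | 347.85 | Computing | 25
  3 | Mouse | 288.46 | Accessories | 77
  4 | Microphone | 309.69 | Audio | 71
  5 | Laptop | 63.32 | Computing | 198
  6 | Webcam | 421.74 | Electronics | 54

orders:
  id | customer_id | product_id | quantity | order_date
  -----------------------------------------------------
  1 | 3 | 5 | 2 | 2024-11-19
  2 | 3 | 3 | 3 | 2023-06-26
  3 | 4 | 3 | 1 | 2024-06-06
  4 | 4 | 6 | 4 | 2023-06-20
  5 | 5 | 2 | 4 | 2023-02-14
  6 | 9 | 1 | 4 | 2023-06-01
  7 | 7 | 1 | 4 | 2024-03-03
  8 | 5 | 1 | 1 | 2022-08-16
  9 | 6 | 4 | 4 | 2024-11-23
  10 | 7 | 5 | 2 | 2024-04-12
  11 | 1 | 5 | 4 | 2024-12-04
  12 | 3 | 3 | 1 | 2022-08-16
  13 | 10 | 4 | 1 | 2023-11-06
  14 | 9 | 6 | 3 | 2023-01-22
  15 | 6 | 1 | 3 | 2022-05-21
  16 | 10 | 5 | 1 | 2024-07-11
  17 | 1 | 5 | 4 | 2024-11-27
SELECT name, city FROM customers WHERE city <> 'San Antonio'

Execution result:
name | city
Peter Smith | San Diego
Bob Wilson | Chicago
Grace Martinez | Austin
David Johnson | Houston
Noah Martinez | San Diego
Carol Wilson | Dallas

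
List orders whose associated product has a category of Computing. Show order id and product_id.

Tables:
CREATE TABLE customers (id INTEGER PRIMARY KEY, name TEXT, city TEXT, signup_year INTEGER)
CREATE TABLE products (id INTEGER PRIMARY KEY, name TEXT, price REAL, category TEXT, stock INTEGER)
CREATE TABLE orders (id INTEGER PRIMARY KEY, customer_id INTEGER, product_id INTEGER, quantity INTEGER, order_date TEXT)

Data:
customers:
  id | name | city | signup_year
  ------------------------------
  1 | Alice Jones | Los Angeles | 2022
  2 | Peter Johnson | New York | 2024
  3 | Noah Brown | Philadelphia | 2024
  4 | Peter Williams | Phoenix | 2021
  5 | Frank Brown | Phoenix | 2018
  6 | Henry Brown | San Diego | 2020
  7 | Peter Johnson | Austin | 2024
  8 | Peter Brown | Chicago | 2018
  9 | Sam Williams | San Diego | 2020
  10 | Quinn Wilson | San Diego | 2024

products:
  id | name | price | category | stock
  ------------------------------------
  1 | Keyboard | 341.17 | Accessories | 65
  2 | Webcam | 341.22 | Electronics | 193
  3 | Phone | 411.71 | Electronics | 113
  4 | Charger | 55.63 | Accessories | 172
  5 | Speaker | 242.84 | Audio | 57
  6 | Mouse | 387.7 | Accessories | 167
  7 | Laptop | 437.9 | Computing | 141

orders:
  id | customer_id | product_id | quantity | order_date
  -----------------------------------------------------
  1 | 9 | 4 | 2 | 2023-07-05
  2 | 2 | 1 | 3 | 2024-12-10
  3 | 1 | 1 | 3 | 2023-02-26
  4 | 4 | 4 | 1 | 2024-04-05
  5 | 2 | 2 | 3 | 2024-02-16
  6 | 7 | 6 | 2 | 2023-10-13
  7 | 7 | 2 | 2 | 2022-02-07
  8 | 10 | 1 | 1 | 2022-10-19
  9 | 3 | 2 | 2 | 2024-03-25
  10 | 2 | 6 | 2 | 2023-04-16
SELECT id, product_id FROM orders WHERE product_id IN (SELECT id FROM products WHERE category = 'Computing')

Execution result:
(no rows)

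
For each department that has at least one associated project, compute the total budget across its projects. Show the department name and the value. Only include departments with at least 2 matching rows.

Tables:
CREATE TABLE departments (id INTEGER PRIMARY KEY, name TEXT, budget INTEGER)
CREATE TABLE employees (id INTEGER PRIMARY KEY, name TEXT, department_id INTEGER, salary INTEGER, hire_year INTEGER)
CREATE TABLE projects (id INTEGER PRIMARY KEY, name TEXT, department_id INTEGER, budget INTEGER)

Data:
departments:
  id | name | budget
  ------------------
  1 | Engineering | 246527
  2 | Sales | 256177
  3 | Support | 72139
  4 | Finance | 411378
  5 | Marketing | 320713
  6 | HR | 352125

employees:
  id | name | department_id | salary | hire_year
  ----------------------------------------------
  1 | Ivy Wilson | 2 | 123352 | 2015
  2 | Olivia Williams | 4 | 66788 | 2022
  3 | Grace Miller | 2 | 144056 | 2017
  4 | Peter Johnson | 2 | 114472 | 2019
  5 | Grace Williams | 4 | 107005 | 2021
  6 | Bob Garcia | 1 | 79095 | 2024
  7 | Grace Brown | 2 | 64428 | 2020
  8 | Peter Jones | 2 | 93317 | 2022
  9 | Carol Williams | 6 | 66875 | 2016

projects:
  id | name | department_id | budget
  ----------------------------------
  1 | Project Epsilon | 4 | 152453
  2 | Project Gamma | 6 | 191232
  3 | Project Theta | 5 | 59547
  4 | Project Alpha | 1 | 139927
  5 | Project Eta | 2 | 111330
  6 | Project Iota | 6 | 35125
SELECT p.name, SUM(c.budget) AS sum_budget FROM projects c JOIN departments p ON c.department_id = p.id GROUP BY p.id, p.name HAVING COUNT(*) >= 2

Execution result:
name | sum_budget
HR | 226357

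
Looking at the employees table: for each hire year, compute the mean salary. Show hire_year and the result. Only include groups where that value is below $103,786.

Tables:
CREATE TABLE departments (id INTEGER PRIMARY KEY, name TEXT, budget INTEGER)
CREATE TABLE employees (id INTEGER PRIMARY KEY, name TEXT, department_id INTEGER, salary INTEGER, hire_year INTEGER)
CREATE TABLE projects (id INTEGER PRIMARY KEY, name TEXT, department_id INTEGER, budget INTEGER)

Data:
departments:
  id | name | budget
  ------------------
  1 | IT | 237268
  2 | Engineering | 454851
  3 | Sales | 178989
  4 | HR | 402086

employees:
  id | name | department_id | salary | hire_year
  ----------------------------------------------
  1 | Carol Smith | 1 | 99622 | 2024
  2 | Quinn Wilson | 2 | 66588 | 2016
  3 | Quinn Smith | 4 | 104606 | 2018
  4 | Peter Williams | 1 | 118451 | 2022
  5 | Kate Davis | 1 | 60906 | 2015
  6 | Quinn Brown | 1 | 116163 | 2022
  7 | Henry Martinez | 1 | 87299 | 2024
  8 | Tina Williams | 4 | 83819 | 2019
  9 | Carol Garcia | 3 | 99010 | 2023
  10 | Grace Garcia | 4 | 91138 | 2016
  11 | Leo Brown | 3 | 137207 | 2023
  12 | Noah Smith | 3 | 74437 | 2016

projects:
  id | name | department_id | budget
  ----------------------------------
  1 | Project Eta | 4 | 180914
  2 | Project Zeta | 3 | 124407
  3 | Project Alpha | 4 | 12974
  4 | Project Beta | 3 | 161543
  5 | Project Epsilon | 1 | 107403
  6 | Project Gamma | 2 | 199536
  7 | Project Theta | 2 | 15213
SELECT hire_year, AVG(salary) AS avg_salary FROM employees GROUP BY hire_year HAVING AVG(salary) < 103786

Execution result:
hire_year | avg_salary
2015 | 60906.00
2016 | 77387.67
2019 | 83819.00
2024 | 93460.50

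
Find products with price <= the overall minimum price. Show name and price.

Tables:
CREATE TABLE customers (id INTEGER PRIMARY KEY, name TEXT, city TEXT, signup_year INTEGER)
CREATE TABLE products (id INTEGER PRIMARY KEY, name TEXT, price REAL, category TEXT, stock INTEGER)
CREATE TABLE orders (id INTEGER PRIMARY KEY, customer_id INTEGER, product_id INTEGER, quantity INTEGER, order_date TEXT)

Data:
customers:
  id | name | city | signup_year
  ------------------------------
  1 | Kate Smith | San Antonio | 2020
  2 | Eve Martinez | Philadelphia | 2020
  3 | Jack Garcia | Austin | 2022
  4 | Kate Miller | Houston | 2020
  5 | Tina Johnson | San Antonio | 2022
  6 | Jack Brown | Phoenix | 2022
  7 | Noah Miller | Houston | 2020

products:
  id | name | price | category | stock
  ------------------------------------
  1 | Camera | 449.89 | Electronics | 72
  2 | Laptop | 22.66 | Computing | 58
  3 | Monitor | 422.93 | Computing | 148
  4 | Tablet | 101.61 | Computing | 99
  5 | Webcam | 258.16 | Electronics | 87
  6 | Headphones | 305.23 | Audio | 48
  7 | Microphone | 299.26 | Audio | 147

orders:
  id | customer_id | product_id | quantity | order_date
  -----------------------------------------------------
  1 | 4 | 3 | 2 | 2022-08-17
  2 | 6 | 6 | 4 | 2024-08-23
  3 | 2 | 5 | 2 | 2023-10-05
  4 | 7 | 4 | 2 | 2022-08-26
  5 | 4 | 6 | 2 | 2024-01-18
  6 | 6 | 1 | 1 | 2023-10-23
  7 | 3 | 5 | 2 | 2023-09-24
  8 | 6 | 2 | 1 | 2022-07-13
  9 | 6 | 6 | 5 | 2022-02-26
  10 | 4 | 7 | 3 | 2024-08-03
SELECT name, price FROM products WHERE price <= (SELECT MIN(price) FROM products)

Execution result:
name | price
Laptop | 22.66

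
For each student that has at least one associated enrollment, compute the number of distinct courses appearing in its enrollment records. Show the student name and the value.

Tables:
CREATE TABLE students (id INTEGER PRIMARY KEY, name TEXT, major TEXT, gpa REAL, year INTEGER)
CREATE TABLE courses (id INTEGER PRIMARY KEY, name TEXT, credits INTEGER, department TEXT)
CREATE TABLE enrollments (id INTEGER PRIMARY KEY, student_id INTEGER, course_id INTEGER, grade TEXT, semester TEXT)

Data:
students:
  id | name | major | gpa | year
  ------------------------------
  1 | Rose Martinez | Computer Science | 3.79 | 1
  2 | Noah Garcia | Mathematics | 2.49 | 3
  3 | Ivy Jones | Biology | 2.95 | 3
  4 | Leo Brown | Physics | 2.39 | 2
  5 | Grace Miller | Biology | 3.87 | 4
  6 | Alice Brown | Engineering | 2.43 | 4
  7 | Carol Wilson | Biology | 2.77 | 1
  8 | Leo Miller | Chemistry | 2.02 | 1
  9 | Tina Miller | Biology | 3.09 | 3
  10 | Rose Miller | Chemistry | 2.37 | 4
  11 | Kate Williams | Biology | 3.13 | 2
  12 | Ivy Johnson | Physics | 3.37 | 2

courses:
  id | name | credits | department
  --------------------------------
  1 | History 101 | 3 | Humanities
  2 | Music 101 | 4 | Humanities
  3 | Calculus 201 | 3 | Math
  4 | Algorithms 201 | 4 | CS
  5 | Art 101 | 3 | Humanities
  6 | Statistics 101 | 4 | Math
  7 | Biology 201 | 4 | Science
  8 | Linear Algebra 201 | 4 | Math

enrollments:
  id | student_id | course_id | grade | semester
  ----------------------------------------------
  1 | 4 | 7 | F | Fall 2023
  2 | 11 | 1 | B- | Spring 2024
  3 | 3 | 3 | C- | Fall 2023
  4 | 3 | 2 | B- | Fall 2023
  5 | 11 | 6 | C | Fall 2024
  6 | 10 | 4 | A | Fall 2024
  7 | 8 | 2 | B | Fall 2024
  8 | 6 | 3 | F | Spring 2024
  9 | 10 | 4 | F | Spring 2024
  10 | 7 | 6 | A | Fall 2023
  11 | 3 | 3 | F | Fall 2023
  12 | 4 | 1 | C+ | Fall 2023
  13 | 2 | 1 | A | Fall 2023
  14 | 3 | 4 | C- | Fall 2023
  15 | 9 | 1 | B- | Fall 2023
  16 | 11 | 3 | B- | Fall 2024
SELECT p.name, COUNT(DISTINCT c.course_id) AS distinct_course_count FROM enrollments c JOIN students p ON c.student_id = p.id GROUP BY p.id, p.name

Execution result:
name | distinct_course_count
Noah Garcia | 1
Ivy Jones | 3
Leo Brown | 2
Alice Brown | 1
Carol Wilson | 1
Leo Miller | 1
Tina Miller | 1
Rose Miller | 1
Kate Williams | 3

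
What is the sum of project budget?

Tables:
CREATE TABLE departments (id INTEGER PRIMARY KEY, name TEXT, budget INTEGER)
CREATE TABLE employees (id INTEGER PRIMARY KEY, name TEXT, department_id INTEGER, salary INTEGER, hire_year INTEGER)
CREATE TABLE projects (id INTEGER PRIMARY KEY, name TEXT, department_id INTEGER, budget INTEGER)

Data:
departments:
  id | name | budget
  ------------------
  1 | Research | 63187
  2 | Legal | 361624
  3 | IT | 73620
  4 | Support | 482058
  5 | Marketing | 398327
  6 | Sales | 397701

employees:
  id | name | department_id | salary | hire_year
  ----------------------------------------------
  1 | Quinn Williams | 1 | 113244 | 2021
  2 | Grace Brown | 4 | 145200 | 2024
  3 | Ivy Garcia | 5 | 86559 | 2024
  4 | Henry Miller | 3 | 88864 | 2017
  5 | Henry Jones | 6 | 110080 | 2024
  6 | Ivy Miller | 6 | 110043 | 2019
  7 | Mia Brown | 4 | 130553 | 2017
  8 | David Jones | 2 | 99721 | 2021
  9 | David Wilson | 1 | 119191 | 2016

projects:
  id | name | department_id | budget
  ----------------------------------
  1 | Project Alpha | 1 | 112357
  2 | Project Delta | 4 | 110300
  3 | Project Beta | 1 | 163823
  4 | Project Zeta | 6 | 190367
SELECT SUM(budget) FROM projects

Execution result:
576847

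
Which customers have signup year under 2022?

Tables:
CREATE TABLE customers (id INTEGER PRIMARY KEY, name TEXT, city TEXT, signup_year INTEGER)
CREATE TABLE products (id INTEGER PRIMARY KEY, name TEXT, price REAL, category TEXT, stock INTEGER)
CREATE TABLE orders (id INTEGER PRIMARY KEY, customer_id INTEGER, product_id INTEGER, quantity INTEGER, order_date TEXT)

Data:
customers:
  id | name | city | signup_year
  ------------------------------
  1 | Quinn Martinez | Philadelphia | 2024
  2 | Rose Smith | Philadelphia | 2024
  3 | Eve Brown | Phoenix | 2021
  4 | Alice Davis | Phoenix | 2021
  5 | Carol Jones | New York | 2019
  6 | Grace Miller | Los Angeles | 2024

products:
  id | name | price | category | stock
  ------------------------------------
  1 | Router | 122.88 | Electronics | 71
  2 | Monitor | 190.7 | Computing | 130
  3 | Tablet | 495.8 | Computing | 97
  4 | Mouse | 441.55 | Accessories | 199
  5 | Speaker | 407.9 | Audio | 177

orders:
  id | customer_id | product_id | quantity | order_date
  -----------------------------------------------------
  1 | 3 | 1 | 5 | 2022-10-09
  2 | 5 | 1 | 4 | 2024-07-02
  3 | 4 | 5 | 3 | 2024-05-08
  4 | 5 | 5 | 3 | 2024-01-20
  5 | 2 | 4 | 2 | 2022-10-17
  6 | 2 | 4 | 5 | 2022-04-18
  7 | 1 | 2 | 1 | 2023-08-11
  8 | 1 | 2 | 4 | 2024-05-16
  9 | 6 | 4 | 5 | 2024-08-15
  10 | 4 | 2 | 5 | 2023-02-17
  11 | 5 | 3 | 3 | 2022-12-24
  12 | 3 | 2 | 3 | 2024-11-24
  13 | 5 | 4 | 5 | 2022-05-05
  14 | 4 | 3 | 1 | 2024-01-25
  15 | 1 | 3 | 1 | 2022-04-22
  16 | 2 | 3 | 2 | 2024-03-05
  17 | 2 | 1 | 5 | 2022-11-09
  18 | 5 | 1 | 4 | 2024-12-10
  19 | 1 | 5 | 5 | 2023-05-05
SELECT name, signup_year FROM customers WHERE signup_year < 2022

Execution result:
name | signup_year
Eve Brown | 2021
Alice Davis | 2021
Carol Jones | 2019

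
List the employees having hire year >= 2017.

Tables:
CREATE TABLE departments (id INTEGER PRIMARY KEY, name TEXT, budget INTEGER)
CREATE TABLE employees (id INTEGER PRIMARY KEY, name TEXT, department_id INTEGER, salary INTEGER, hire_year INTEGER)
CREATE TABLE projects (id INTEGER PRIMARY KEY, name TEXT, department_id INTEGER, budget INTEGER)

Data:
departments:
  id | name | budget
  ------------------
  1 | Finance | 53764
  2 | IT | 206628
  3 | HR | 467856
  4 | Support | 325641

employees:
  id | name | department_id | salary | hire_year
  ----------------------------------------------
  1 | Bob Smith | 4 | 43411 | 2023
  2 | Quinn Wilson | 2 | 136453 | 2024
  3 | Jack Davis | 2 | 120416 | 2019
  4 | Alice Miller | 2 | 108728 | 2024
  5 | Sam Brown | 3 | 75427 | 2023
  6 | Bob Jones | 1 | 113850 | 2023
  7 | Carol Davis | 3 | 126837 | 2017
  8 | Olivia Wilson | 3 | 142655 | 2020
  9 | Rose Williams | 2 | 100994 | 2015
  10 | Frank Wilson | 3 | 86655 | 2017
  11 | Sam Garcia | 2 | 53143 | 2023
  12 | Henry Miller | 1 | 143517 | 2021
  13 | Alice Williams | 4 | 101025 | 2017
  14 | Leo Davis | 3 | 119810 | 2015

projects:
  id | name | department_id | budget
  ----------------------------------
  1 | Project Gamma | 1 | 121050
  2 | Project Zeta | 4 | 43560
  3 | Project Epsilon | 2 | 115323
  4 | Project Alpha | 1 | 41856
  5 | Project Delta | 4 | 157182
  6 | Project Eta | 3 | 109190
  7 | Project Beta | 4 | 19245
SELECT name, hire_year FROM employees WHERE hire_year >= 2017

Execution result:
name | hire_year
Bob Smith | 2023
Quinn Wilson | 2024
Jack Davis | 2019
Alice Miller | 2024
Sam Brown | 2023
Bob Jones | 2023
Carol Davis | 2017
Olivia Wilson | 2020
Frank Wilson | 2017
Sam Garcia | 2023
Henry Miller | 2021
Alice Williams | 2017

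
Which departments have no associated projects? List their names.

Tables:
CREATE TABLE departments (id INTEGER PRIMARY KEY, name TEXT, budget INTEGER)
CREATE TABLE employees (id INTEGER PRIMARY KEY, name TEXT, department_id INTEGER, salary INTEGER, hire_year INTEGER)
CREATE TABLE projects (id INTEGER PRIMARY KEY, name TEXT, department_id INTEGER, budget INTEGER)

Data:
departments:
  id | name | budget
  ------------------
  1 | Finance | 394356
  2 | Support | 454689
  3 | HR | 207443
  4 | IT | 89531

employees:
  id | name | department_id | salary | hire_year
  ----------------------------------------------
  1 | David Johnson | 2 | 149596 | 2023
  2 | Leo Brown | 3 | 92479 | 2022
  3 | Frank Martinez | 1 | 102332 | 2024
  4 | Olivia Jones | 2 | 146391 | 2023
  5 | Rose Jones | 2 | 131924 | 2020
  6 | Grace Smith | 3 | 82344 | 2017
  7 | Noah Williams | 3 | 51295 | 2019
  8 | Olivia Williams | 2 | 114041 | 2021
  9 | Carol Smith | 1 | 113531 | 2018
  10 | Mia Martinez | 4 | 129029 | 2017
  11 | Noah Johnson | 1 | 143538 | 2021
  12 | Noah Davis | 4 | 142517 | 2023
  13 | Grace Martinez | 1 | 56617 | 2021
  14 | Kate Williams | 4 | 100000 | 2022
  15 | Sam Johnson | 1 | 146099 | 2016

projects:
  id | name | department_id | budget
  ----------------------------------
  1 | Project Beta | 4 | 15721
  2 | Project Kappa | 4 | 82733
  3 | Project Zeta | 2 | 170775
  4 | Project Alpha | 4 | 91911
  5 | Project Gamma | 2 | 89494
SELECT p.name FROM departments p LEFT JOIN projects c ON c.department_id = p.id WHERE c.id IS NULL

Execution result:
name
Finance
HR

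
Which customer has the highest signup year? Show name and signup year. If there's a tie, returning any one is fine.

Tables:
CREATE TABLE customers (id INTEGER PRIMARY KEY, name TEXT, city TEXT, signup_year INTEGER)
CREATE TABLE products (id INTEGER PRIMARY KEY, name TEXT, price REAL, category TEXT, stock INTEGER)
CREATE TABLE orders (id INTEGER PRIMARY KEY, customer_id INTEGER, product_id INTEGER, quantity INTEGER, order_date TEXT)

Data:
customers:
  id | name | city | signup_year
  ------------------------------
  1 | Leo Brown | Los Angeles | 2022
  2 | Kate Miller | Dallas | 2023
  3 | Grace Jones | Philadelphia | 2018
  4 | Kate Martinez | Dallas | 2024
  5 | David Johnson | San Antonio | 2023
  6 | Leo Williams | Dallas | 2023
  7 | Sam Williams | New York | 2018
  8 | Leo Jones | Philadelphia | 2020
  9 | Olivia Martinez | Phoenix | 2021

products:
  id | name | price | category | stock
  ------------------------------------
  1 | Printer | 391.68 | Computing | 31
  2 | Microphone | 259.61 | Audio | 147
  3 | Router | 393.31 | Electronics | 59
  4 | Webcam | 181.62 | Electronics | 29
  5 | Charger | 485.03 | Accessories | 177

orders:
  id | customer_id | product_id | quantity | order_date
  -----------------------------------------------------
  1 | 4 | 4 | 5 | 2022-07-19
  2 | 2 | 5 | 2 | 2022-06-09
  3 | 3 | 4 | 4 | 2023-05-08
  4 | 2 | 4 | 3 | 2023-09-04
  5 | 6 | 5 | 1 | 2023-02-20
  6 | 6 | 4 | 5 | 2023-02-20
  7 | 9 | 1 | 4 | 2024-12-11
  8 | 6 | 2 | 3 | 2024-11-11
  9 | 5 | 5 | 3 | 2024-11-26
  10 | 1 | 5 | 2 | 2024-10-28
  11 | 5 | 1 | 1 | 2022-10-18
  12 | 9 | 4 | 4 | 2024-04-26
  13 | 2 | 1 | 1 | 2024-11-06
SELECT name, signup_year FROM customers ORDER BY signup_year DESC LIMIT 1

Execution result:
name | signup_year
Kate Martinez | 2024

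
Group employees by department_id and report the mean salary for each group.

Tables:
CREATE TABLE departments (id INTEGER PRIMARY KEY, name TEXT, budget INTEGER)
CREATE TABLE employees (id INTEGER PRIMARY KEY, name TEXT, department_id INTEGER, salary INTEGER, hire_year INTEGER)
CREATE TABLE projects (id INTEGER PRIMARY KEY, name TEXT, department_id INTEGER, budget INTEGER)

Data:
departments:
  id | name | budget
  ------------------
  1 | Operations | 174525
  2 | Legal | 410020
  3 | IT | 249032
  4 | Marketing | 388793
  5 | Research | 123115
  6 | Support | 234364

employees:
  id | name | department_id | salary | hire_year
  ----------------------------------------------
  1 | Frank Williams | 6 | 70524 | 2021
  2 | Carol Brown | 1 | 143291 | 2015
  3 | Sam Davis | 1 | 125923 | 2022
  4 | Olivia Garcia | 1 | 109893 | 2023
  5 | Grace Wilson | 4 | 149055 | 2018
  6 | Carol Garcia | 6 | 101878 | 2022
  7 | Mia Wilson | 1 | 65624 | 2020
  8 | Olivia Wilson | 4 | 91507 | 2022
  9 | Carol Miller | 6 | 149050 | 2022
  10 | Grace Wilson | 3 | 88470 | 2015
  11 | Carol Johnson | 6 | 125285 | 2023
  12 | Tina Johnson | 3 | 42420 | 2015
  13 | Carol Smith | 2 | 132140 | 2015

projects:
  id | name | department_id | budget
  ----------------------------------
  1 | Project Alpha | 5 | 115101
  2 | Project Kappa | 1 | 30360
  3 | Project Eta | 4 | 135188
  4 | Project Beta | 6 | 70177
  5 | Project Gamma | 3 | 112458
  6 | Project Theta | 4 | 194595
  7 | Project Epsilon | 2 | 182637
SELECT department_id, AVG(salary) AS avg_salary FROM employees GROUP BY department_id

Execution result:
department_id | avg_salary
1 | 111182.75
2 | 132140.00
3 | 65445.00
4 | 120281.00
6 | 111684.25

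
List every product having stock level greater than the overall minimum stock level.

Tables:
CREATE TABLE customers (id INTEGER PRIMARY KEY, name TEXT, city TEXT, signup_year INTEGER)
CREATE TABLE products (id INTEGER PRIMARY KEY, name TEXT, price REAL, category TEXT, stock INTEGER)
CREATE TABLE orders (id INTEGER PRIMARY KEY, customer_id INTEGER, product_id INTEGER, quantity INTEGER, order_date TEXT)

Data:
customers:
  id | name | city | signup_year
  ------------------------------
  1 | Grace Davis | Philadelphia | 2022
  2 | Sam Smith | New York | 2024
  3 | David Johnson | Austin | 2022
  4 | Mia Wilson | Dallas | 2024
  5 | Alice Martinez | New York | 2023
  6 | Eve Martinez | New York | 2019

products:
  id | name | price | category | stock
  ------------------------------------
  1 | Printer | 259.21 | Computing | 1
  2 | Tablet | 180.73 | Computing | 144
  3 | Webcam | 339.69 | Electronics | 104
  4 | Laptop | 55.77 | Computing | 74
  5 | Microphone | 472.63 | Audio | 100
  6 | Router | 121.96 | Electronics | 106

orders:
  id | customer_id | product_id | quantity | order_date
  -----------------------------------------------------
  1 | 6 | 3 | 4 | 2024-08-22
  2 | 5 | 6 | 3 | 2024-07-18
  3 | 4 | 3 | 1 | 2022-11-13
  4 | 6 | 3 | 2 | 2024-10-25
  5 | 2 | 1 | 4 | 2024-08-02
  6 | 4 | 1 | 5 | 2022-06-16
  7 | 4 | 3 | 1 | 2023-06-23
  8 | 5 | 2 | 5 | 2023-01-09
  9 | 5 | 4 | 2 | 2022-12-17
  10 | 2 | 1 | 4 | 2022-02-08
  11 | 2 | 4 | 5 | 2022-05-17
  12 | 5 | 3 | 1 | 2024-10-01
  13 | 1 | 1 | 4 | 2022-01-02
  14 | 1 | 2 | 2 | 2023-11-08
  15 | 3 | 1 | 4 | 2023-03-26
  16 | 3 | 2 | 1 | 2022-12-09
SELECT name, stock FROM products WHERE stock > (SELECT MIN(stock) FROM products)

Execution result:
name | stock
Tablet | 144
Webcam | 104
Laptop | 74
Microphone | 100
Router | 106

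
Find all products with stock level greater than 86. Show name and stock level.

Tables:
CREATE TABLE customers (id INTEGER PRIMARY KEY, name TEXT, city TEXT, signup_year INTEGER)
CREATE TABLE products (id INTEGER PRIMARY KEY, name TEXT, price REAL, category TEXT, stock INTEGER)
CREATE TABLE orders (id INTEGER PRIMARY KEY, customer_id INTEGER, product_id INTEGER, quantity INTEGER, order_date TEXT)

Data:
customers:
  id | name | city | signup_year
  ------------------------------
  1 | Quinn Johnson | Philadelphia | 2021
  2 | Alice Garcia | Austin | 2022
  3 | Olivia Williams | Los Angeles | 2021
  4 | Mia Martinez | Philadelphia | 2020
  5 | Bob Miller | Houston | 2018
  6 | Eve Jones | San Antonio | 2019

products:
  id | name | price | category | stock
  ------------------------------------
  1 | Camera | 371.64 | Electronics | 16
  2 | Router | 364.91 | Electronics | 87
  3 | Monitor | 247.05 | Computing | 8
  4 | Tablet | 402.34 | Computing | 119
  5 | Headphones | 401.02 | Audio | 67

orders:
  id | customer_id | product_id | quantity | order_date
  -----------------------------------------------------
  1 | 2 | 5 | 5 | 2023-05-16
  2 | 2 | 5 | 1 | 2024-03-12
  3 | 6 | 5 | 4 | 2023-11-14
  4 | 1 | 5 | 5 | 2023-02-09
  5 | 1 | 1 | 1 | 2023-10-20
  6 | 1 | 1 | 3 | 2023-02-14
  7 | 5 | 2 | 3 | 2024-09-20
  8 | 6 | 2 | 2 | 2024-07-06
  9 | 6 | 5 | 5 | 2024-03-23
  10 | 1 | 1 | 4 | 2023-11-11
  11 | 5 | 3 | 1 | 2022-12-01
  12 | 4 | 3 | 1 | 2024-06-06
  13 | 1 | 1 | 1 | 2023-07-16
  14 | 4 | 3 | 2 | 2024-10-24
SELECT name, stock FROM products WHERE stock > 86

Execution result:
name | stock
Router | 87
Tablet | 119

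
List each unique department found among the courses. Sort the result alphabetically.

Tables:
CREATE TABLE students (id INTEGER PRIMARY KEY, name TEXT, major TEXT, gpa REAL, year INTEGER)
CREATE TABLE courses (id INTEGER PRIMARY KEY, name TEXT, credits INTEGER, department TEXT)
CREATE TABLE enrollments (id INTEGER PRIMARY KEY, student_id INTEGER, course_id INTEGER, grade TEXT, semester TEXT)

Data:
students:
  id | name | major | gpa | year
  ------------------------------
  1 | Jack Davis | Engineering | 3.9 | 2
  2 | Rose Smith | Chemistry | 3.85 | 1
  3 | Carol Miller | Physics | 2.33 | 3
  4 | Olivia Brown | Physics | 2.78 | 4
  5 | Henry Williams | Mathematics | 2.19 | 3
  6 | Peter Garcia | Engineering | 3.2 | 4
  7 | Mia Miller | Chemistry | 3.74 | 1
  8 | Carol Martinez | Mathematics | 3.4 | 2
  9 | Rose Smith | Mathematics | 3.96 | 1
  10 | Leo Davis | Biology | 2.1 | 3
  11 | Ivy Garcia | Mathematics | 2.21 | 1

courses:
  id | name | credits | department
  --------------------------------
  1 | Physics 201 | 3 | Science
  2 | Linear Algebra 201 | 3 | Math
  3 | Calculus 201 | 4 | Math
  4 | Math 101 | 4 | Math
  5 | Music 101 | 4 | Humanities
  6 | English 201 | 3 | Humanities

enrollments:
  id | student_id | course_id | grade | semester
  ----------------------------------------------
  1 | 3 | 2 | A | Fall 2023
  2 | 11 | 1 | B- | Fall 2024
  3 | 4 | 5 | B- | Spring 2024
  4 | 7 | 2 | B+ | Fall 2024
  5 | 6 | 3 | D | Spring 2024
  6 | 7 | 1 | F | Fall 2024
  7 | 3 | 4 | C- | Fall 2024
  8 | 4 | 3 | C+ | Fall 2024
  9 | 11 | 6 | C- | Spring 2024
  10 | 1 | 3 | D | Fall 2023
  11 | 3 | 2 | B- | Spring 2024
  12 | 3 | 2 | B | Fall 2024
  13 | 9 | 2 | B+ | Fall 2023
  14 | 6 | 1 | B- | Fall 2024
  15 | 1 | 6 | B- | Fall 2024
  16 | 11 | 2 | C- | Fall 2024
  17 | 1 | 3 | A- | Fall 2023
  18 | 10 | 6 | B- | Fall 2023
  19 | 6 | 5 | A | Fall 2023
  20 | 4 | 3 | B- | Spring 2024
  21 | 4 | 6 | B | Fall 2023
SELECT DISTINCT department FROM courses ORDER BY department

Execution result:
department
Humanities
Math
Science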